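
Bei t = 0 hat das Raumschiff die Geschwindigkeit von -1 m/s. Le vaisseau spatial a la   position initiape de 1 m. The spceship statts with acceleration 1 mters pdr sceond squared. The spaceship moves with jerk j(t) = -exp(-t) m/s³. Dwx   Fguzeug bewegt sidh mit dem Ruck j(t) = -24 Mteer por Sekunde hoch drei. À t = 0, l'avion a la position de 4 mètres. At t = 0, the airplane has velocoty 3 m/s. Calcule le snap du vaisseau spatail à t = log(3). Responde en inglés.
We must differentiate our jerk equation j(t) = -exp(-t) 1 time. Differentiating jerk, we get snap: s(t) = exp(-t). From the given snap equation s(t) = exp(-t), we substitute t = log(3) to get s = 1/3.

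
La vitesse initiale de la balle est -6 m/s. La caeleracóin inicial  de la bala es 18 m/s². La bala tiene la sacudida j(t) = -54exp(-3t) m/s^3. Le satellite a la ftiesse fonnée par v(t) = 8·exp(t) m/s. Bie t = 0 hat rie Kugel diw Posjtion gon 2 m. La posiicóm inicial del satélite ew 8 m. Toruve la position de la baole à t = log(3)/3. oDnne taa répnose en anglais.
Starting from jerk j(t) = -54·exp(-3·t), we take 3 integrals. The antiderivative of jerk is acceleration. Using a(0) = 18, we get a(t) = 18·exp(-3·t). Integrating acceleration and using the initial condition v(0) = -6, we get v(t) = -6·exp(-3·t). Finding the integral of v(t) and using x(0) = 2: x(t) = 2·exp(-3·t). From the given position equation x(t) = 2·exp(-3·t), we substitute t = log(3)/3 to get x = 2/3.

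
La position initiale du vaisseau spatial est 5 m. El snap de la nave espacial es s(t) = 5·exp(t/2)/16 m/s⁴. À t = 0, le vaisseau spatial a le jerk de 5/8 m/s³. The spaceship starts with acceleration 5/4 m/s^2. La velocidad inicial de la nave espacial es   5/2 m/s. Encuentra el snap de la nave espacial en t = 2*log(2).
De la ecuación del snap s(t) = 5·exp(t/2)/16, sustituimos t = 2*log(2) para obtener s = 5/8.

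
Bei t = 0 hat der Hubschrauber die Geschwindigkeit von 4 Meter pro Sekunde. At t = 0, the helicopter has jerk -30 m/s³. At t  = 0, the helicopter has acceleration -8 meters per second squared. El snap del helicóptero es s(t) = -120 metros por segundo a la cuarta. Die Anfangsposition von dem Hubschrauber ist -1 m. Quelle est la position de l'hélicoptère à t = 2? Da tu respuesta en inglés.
We need to integrate our snap equation s(t) = -120 4 times. Taking ∫s(t)dt and applying j(0) = -30, we find j(t) = -120·t - 30. The integral of jerk is acceleration. Using a(0) = -8, we get a(t) = -60·t^2 - 30·t - 8. The antiderivative of acceleration, with v(0) = 4, gives velocity: v(t) = -20·t^3 - 15·t^2 - 8·t + 4. The integral of velocity is position. Using x(0) = -1, we get x(t) = -5·t^4 - 5·t^3 - 4·t^2 + 4·t - 1. Using x(t) = -5·t^4 - 5·t^3 - 4·t^2 + 4·t - 1 and substituting t = 2, we find x = -129.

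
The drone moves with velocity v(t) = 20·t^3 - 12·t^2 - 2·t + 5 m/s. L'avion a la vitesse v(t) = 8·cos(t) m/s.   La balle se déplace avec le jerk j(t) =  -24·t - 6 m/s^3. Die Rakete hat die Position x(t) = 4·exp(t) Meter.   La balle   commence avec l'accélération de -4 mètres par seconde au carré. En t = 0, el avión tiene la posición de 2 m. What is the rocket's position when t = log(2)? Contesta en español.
Tenemos la posición x(t) = 4·exp(t). Sustituyendo t = log(2): x(log(2)) = 8.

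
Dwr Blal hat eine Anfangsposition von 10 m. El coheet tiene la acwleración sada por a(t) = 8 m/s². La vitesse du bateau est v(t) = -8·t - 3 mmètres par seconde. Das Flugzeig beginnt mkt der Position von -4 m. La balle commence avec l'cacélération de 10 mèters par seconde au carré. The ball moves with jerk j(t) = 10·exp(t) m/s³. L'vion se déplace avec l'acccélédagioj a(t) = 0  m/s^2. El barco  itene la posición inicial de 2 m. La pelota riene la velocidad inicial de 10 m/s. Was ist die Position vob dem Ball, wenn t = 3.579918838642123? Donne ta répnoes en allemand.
Ausgehend von dem Ruck j(t) = 10·exp(t), nehmen wir 3 Stammfunktionen. Die Stammfunktion von dem Ruck, mit a(0) = 10, ergibt die Beschleunigung: a(t) = 10·exp(t). Mit ∫a(t)dt und Anwendung von v(0) = 10, finden wir v(t) = 10·exp(t). Mit ∫v(t)dt und Anwendung von x(0) = 10, finden wir x(t) = 10·exp(t). Wir haben die Position x(t) = 10·exp(t). Durch Einsetzen von t = 3.579918838642123: x(3.579918838642123) = 358.706294199250.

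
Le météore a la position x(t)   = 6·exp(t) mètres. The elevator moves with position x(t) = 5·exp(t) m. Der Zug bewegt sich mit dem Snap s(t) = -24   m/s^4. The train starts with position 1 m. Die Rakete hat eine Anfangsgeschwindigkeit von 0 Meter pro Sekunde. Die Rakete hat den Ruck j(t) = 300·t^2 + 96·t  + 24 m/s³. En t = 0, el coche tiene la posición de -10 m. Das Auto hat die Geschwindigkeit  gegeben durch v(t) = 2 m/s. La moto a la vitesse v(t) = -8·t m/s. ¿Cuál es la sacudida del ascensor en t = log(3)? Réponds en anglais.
We must differentiate our position equation x(t) = 5·exp(t) 3 times. Differentiating position, we get velocity: v(t) = 5·exp(t). Taking d/dt of v(t), we find a(t) = 5·exp(t). Taking d/dt of a(t), we find j(t) = 5·exp(t). Using j(t) = 5·exp(t) and substituting t = log(3), we find j = 15.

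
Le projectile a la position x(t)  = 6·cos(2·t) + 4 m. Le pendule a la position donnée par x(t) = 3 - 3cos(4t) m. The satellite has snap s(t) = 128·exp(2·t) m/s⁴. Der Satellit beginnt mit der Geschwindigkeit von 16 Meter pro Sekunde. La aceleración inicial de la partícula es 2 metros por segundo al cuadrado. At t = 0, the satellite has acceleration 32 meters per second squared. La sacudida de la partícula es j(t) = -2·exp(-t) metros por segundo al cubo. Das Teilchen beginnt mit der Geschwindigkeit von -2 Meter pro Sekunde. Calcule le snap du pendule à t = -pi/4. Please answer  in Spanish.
Debemos derivar nuestra ecuación de la posición x(t) = 3 - 3·cos(4·t) 4 veces. Derivando la posición, obtenemos la velocidad: v(t) = 12·sin(4·t). Derivando la velocidad, obtenemos la aceleración: a(t) = 48·cos(4·t). Tomando d/dt de a(t), encontramos j(t) = -192·sin(4·t). Derivando la sacudida, obtenemos el snap: s(t) = -768·cos(4·t). Tenemos el snap s(t) = -768·cos(4·t). Sustituyendo t = -pi/4: s(-pi/4) = 768.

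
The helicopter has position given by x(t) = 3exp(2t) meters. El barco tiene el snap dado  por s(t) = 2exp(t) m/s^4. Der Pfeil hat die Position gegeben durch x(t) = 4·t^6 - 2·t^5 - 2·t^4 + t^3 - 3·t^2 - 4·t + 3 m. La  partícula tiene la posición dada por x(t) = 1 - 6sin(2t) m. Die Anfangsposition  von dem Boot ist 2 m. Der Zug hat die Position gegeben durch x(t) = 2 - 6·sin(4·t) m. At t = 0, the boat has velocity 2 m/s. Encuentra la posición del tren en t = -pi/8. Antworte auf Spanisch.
De la ecuación de la posición x(t) = 2 - 6·sin(4·t), sustituimos t = -pi/8 para obtener x = 8.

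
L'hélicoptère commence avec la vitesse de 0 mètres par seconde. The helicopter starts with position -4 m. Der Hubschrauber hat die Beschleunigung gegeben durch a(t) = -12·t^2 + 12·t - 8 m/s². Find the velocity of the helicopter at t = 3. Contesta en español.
Debemos encontrar la antiderivada de nuestra ecuación de la aceleración a(t) = -12·t^2 + 12·t - 8 1 vez. La integral de la aceleración es la velocidad. Usando v(0) = 0, obtenemos v(t) = 2·t·(-2·t^2 + 3·t - 4). De la ecuación de la velocidad v(t) = 2·t·(-2·t^2 + 3·t - 4), sustituimos t = 3 para obtener v = -78.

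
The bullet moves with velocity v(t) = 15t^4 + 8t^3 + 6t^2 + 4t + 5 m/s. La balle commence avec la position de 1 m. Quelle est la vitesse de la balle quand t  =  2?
De l'équation de la vitesse v(t) = 15·t^4 + 8·t^3 + 6·t^2 + 4·t + 5, nous substituons t = 2 pour obtenir v = 341.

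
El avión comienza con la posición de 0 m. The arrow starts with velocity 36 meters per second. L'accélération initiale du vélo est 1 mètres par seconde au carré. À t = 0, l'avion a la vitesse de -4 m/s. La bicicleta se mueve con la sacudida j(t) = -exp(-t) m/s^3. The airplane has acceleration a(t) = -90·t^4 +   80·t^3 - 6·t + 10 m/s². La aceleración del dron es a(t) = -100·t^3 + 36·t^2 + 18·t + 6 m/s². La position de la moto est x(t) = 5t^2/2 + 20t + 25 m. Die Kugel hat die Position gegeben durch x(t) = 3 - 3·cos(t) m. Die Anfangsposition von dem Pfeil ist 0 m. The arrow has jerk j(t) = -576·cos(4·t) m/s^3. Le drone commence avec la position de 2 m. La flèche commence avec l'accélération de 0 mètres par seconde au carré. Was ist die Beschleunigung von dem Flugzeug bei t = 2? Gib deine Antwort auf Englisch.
We have acceleration a(t) = -90·t^4 + 80·t^3 - 6·t + 10. Substituting t = 2: a(2) = -802.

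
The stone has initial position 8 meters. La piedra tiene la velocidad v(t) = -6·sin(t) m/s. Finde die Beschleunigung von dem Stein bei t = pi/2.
Um dies zu lösen, müssen wir 1 Ableitung unserer Gleichung für die Geschwindigkeit v(t) = -6·sin(t) nehmen. Mit d/dt von v(t) finden wir a(t) = -6·cos(t). Mit a(t) = -6·cos(t) und Einsetzen von t = pi/2, finden wir a = 0.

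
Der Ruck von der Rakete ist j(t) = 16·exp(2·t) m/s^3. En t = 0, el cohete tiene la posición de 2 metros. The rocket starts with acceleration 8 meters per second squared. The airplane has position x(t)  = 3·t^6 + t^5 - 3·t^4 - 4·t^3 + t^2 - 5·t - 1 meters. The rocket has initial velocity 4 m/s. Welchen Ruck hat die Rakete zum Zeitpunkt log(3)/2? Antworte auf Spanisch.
De la ecuación de la sacudida j(t) = 16·exp(2·t), sustituimos t = log(3)/2 para obtener j = 48.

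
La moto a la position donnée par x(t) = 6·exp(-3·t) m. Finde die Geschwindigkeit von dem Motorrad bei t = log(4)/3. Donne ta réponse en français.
En partant de la position x(t) = 6·exp(-3·t), nous prenons 1 dérivée. En dérivant la position, nous obtenons la vitesse: v(t) = -18·exp(-3·t). Nous avons la vitesse v(t) = -18·exp(-3·t). En substituant t = log(4)/3: v(log(4)/3) = -9/2.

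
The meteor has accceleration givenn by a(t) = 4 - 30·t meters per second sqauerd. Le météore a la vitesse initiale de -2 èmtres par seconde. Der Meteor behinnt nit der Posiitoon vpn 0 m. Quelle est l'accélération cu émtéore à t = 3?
En utilisant a(t) = 4 - 30·t et en substituant t = 3, nous trouvons a = -86.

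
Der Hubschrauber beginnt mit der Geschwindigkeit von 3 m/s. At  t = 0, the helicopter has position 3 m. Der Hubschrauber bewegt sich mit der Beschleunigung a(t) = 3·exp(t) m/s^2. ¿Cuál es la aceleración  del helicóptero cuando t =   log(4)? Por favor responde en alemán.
Wir haben die Beschleunigung a(t) = 3·exp(t). Durch Einsetzen von t = log(4): a(log(4)) = 12.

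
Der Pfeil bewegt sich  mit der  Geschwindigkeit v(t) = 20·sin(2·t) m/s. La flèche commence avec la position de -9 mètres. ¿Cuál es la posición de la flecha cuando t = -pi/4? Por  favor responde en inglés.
To find the answer, we compute 1 antiderivative of v(t) = 20·sin(2·t). Taking ∫v(t)dt and applying x(0) = -9, we find x(t) = 1 - 10·cos(2·t). From the given position equation x(t) = 1 - 10·cos(2·t), we substitute t = -pi/4 to get x = 1.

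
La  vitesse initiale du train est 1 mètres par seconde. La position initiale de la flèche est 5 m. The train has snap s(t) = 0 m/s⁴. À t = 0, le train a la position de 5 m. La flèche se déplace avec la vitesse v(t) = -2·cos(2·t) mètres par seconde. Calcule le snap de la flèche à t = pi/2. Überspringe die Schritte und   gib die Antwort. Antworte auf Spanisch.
s(pi/2) = 0.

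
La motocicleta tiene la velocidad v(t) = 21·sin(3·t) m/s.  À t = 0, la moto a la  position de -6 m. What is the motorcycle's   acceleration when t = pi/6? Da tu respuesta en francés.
Pour résoudre ceci, nous devons prendre 1 dérivée de notre équation de la vitesse v(t) = 21·sin(3·t). La dérivée de la vitesse donne l'accélération: a(t) = 63·cos(3·t). De l'équation de l'accélération a(t) = 63·cos(3·t), nous substituons t = pi/6 pour obtenir a = 0.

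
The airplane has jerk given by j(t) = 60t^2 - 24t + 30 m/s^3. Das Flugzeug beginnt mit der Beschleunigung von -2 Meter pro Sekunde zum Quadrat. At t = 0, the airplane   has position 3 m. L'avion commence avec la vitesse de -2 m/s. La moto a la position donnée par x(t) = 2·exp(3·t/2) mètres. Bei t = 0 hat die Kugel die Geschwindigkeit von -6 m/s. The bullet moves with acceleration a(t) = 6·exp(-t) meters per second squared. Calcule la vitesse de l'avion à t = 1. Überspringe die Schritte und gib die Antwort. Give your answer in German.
Die Antwort ist 12.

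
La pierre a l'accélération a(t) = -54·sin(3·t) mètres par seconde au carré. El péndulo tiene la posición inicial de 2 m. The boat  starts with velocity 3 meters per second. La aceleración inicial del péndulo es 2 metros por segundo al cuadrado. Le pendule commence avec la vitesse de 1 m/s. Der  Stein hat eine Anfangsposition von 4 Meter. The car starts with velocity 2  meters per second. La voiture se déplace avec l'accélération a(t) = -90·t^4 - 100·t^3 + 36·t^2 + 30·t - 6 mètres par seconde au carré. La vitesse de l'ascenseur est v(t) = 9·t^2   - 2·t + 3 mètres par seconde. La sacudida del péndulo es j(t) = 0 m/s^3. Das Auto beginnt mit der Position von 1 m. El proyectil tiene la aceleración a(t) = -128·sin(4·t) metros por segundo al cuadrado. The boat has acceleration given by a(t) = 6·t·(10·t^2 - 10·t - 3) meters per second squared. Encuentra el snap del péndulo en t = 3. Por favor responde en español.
Partiendo de la sacudida j(t) = 0, tomamos 1 derivada. Tomando d/dt de j(t), encontramos s(t) = 0. Tenemos el snap s(t) = 0. Sustituyendo t = 3: s(3) = 0.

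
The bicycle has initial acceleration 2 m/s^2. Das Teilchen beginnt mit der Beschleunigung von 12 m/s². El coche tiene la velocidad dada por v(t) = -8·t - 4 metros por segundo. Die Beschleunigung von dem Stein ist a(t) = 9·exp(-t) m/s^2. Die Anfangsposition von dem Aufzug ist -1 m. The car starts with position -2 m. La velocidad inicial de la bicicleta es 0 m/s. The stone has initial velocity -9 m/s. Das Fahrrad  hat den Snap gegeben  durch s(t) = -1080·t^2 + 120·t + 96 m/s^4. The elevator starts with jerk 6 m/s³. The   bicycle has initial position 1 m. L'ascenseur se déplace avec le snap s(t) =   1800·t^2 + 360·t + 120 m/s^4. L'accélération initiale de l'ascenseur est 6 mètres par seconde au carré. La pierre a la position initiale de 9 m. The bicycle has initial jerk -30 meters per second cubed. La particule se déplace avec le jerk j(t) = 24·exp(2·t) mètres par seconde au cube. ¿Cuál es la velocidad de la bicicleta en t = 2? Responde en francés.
Nous devons intégrer notre équation du snap s(t) = -1080·t^2 + 120·t + 96 3 fois. En intégrant le snap et en utilisant la condition initiale j(0) = -30, nous obtenons j(t) = -360·t^3 + 60·t^2 + 96·t - 30. En intégrant le jerk et en utilisant la condition initiale a(0) = 2, nous obtenons a(t) = -90·t^4 + 20·t^3 + 48·t^2 - 30·t + 2. La primitive de l'accélération est la vitesse. En utilisant v(0) = 0, nous obtenons v(t) = t·(-18·t^4 + 5·t^3 + 16·t^2 - 15·t + 2). Nous avons la vitesse v(t) = t·(-18·t^4 + 5·t^3 + 16·t^2 - 15·t + 2). En substituant t = 2: v(2) = -424.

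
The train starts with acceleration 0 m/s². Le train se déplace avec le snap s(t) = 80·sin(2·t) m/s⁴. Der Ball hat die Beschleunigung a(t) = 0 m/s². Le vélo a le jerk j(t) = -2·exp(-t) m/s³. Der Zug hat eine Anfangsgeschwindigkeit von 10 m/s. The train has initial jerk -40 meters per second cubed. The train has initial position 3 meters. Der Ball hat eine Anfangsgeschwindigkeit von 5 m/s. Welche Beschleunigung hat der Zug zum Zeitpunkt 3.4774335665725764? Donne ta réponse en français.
Nous devons intégrer notre équation du snap s(t) = 80·sin(2·t) 2 fois. La primitive du snap est le jerk. En utilisant j(0) = -40, nous obtenons j(t) = -40·cos(2·t). En prenant ∫j(t)dt et en appliquant a(0) = 0, nous trouvons a(t) = -20·sin(2·t). En utilisant a(t) = -20·sin(2·t) et en substituant t = 3.4774335665725764, nous trouvons a = -12.4460671960791.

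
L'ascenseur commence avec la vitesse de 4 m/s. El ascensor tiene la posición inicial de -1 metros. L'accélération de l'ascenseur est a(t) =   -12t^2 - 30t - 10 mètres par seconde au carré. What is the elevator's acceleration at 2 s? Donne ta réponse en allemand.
Wir haben die Beschleunigung a(t) = -12·t^2 - 30·t - 10. Durch Einsetzen von t = 2: a(2) = -118.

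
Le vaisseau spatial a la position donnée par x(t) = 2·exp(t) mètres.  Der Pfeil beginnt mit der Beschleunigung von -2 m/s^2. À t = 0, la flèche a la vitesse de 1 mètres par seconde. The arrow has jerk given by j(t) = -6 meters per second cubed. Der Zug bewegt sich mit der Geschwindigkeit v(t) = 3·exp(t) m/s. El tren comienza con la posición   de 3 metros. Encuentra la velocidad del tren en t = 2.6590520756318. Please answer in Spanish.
Tenemos la velocidad v(t) = 3·exp(t). Sustituyendo t = 2.6590520756318: v(2.6590520756318) = 42.8482311566346.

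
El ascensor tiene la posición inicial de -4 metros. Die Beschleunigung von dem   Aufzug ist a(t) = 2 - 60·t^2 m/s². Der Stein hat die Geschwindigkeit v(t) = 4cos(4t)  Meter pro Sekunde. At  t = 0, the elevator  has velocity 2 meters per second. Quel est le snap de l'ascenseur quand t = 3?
En partant de l'accélération a(t) = 2 - 60·t^2, nous prenons 2 dérivées. En prenant d/dt de a(t), nous trouvons j(t) = -120·t. En dérivant le jerk, nous obtenons le snap: s(t) = -120. De l'équation du snap s(t) = -120, nous substituons t = 3 pour obtenir s = -120.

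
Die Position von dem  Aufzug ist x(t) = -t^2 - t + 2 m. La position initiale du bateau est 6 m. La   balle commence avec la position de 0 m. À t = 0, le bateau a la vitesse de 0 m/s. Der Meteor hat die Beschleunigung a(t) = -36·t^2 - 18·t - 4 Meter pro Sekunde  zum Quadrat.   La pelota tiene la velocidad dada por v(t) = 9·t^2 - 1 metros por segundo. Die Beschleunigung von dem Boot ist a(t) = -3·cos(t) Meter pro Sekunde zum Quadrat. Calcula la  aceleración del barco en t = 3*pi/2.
De la ecuación de la aceleración a(t) = -3·cos(t), sustituimos t = 3*pi/2 para obtener a = 0.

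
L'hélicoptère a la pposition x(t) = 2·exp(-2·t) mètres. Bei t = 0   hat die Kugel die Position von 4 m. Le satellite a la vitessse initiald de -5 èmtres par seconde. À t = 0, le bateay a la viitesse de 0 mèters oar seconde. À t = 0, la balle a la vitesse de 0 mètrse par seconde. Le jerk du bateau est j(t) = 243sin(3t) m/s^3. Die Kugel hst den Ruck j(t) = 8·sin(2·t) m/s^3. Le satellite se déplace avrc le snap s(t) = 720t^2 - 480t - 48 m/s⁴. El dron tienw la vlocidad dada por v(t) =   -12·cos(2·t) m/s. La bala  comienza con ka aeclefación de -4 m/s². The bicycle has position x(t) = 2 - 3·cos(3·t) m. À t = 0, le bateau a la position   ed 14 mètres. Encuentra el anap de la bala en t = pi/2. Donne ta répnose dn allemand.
Wir müssen unsere Gleichung für den Ruck j(t) = 8·sin(2·t) 1-mal ableiten. Durch Ableiten von dem Ruck erhalten wir den Snap: s(t) = 16·cos(2·t). Aus der Gleichung für den Snap s(t) = 16·cos(2·t), setzen wir t = pi/2 ein und erhalten s = -16.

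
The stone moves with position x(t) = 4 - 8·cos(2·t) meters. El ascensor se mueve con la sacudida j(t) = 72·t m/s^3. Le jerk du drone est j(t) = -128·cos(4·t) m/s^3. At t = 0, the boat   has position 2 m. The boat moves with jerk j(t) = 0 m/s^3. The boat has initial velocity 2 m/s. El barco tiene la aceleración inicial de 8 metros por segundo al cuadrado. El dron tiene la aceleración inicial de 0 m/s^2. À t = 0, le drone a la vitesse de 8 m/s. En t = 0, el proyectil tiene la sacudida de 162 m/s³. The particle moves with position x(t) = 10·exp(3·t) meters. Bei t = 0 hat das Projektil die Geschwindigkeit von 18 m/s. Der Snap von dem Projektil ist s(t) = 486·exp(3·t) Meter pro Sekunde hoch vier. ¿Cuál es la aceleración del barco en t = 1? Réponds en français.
Pour résoudre ceci, nous devons prendre 1 intégrale de notre équation du jerk j(t) = 0. En prenant ∫j(t)dt et en appliquant a(0) = 8, nous trouvons a(t) = 8. Nous avons l'accélération a(t) = 8. En substituant t = 1: a(1) = 8.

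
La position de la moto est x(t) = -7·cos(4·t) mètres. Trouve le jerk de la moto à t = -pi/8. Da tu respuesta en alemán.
Ausgehend von der Position x(t) = -7·cos(4·t), nehmen wir 3 Ableitungen. Die Ableitung von der Position ergibt die Geschwindigkeit: v(t) = 28·sin(4·t). Mit d/dt von v(t) finden wir a(t) = 112·cos(4·t). Die Ableitung von der Beschleunigung ergibt den Ruck: j(t) = -448·sin(4·t). Aus der Gleichung für den Ruck j(t) = -448·sin(4·t), setzen wir t = -pi/8 ein und erhalten j = 448.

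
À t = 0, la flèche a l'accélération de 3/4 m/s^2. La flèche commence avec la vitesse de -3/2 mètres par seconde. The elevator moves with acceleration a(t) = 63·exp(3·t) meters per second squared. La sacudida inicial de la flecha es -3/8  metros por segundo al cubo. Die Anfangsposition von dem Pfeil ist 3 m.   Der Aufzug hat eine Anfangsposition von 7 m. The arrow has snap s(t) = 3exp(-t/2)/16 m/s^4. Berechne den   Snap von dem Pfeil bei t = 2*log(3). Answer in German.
Aus der Gleichung für den Snap s(t) = 3·exp(-t/2)/16, setzen wir t = 2*log(3) ein und erhalten s = 1/16.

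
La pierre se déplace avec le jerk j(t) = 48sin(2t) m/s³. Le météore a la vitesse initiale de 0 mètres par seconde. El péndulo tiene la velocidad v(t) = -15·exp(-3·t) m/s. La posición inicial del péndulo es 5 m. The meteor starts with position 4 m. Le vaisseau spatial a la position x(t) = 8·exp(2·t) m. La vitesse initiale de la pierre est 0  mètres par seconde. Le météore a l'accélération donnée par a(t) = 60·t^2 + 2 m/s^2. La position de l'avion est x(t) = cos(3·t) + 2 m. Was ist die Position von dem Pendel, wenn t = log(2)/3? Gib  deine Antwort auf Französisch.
En partant de la vitesse v(t) = -15·exp(-3·t), nous prenons 1 intégrale. L'intégrale de la vitesse est la position. En utilisant x(0) = 5, nous obtenons x(t) = 5·exp(-3·t). En utilisant x(t) = 5·exp(-3·t) et en substituant t = log(2)/3, nous trouvons x = 5/2.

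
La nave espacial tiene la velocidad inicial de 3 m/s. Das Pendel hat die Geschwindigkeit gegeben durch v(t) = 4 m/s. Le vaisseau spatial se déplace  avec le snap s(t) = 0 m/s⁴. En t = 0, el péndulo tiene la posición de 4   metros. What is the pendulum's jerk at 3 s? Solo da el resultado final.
j(3) = 0.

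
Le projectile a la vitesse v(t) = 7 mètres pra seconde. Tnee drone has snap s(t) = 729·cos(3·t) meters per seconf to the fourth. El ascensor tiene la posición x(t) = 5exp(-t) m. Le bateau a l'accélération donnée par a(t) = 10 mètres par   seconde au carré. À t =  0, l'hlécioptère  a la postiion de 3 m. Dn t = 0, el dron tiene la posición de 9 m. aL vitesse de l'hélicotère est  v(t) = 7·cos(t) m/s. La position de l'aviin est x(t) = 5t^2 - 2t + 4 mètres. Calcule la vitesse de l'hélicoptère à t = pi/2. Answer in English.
We have velocity v(t) = 7·cos(t). Substituting t = pi/2: v(pi/2) = 0.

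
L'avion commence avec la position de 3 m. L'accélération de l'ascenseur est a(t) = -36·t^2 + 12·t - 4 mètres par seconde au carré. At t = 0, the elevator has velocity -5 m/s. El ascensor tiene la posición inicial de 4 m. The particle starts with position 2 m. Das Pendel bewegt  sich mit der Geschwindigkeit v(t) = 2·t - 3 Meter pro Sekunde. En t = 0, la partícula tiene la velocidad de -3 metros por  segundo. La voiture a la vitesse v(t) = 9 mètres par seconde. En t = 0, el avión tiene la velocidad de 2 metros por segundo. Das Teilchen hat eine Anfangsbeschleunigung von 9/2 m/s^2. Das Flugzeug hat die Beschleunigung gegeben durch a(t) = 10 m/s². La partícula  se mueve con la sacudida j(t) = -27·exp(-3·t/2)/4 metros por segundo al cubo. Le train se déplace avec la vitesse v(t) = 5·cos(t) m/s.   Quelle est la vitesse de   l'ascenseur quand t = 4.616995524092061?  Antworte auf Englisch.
We must find the integral of our acceleration equation a(t) = -36·t^2 + 12·t - 4 1 time. The antiderivative of acceleration, with v(0) = -5, gives velocity: v(t) = -12·t^3 + 6·t^2 - 4·t - 5. Using v(t) = -12·t^3 + 6·t^2 - 4·t - 5 and substituting t = 4.616995524092061, we find v = -1076.59449862343.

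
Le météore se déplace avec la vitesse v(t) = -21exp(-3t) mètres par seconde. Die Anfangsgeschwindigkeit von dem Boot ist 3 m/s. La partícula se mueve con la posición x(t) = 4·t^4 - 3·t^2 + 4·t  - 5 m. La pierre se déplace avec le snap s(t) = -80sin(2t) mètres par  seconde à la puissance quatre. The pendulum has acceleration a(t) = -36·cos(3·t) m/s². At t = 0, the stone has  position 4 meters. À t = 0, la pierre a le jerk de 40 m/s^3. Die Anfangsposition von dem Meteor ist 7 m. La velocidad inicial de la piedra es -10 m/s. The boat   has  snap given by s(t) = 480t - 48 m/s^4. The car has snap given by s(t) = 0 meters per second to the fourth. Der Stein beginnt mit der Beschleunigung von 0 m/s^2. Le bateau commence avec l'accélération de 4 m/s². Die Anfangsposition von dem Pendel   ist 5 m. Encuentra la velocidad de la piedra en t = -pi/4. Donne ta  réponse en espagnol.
Para resolver esto, necesitamos tomar 3 antiderivadas de nuestra ecuación del snap s(t) = -80·sin(2·t). Integrando el snap y usando la condición inicial j(0) = 40, obtenemos j(t) = 40·cos(2·t). La antiderivada de la sacudida es la aceleración. Usando a(0) = 0, obtenemos a(t) = 20·sin(2·t). Integrando la aceleración y usando la condición inicial v(0) = -10, obtenemos v(t) = -10·cos(2·t). Tenemos la velocidad v(t) = -10·cos(2·t). Sustituyendo t = -pi/4: v(-pi/4) = 0.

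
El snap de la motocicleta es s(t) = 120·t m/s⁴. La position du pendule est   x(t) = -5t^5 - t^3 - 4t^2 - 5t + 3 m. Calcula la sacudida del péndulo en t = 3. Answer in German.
Ausgehend von der Position x(t) = -5·t^5 - t^3 - 4·t^2 - 5·t + 3, nehmen wir 3 Ableitungen. Durch Ableiten von der Position erhalten wir die Geschwindigkeit: v(t) = -25·t^4 - 3·t^2 - 8·t - 5. Die Ableitung von der Geschwindigkeit ergibt die Beschleunigung: a(t) = -100·t^3 - 6·t - 8. Die Ableitung von der Beschleunigung ergibt den Ruck: j(t) = -300·t^2 - 6. Mit j(t) = -300·t^2 - 6 und Einsetzen von t = 3, finden wir j = -2706.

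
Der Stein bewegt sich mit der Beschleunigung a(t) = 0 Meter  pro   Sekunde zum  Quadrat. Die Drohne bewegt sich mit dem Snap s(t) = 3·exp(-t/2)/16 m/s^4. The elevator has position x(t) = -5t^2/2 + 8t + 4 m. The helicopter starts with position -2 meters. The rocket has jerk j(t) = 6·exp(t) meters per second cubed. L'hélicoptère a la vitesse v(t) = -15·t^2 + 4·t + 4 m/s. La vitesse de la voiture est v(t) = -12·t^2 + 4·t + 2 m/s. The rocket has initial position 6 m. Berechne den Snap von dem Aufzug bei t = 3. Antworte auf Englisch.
To solve this, we need to take 4 derivatives of our position equation x(t) = -5·t^2/2 + 8·t + 4. Taking d/dt of x(t), we find v(t) = 8 - 5·t. The derivative of velocity gives acceleration: a(t) = -5. The derivative of acceleration gives jerk: j(t) = 0. Taking d/dt of j(t), we find s(t) = 0. Using s(t) = 0 and substituting t = 3, we find s = 0.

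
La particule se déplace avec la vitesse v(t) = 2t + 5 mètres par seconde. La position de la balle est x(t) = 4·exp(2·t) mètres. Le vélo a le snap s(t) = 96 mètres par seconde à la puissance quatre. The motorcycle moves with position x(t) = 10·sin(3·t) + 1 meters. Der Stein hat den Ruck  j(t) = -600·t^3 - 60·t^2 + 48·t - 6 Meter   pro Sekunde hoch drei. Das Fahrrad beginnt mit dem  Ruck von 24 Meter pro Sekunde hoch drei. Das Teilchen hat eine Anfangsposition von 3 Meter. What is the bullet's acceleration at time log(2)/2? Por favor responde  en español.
Partiendo de la posición x(t) = 4·exp(2·t), tomamos 2 derivadas. Derivando la posición, obtenemos la velocidad: v(t) = 8·exp(2·t). Derivando la velocidad, obtenemos la aceleración: a(t) = 16·exp(2·t). Tenemos la aceleración a(t) = 16·exp(2·t). Sustituyendo t = log(2)/2: a(log(2)/2) = 32.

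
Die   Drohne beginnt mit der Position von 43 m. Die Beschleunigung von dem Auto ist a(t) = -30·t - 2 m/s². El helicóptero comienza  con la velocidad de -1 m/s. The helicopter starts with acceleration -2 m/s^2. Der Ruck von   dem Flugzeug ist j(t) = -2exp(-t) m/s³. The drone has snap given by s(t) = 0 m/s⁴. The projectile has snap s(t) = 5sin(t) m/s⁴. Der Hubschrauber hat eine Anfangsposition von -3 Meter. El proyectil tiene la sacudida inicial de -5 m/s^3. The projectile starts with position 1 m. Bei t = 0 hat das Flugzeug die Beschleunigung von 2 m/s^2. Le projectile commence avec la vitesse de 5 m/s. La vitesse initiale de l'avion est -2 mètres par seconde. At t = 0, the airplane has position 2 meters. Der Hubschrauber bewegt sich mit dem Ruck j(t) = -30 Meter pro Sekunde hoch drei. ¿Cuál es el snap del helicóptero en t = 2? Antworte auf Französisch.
Pour résoudre ceci, nous devons prendre 1 dérivée de notre équation du jerk j(t) = -30. La dérivée du jerk donne le snap: s(t) = 0. Nous avons le snap s(t) = 0. En substituant t = 2: s(2) = 0.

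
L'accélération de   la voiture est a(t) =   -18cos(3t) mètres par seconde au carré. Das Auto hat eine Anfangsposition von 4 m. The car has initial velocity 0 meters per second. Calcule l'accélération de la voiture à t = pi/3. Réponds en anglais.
From the given acceleration equation a(t) = -18·cos(3·t), we substitute t = pi/3 to get a = 18.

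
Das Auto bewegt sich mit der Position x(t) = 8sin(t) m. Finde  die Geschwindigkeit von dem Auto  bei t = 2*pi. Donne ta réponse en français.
Pour résoudre ceci, nous devons prendre 1 dérivée de notre équation de la position x(t) = 8·sin(t). En prenant d/dt de x(t), nous trouvons v(t) = 8·cos(t). En utilisant v(t) = 8·cos(t) et en substituant t = 2*pi, nous trouvons v = 8.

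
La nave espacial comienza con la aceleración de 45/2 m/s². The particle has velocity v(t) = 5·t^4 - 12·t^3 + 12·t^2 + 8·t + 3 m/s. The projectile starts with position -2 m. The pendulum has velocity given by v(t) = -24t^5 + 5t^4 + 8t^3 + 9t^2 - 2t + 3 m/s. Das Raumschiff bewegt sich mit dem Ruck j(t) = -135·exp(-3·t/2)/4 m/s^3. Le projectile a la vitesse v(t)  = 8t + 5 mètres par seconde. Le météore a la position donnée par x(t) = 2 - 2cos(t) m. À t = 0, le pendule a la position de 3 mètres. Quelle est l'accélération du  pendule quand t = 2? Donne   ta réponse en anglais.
Starting from velocity v(t) = -24·t^5 + 5·t^4 + 8·t^3 + 9·t^2 - 2·t + 3, we take 1 derivative. Differentiating velocity, we get acceleration: a(t) = -120·t^4 + 20·t^3 + 24·t^2 + 18·t - 2. From the given acceleration equation a(t) = -120·t^4 + 20·t^3 + 24·t^2 + 18·t - 2, we substitute t = 2 to get a = -1630.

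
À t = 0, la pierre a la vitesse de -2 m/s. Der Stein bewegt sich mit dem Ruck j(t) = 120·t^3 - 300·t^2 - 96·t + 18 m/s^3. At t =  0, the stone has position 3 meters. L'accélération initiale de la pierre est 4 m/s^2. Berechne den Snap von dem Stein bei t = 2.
Ausgehend von dem Ruck j(t) = 120·t^3 - 300·t^2 - 96·t + 18, nehmen wir 1 Ableitung. Mit d/dt von j(t) finden wir s(t) = 360·t^2 - 600·t - 96. Aus der Gleichung für den Snap s(t) = 360·t^2 - 600·t - 96, setzen wir t = 2 ein und erhalten s = 144.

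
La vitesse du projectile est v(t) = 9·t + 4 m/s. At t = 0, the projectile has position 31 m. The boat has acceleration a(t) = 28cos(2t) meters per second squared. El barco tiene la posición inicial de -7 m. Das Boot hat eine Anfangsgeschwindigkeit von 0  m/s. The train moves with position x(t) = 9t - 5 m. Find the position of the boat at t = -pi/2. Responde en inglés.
We need to integrate our acceleration equation a(t) = 28·cos(2·t) 2 times. Integrating acceleration and using the initial condition v(0) = 0, we get v(t) = 14·sin(2·t). Finding the antiderivative of v(t) and using x(0) = -7: x(t) = -7·cos(2·t). We have position x(t) = -7·cos(2·t). Substituting t = -pi/2: x(-pi/2) = 7.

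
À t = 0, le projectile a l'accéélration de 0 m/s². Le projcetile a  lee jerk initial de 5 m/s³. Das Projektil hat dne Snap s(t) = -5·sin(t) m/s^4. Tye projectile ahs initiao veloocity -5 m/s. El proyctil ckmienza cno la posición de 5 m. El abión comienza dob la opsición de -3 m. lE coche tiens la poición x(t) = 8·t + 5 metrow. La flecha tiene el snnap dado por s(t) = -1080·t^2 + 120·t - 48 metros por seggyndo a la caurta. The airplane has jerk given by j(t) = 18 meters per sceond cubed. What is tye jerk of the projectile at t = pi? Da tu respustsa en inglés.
We must find the integral of our snap equation s(t) = -5·sin(t) 1 time. Finding the antiderivative of s(t) and using j(0) = 5: j(t) = 5·cos(t). We have jerk j(t) = 5·cos(t). Substituting t = pi: j(pi) = -5.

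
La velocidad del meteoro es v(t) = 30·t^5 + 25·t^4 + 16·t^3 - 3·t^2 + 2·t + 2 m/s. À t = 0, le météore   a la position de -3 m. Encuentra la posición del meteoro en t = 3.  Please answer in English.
To find the answer, we compute 1 integral of v(t) = 30·t^5 + 25·t^4 + 16·t^3 - 3·t^2 + 2·t + 2. The antiderivative of velocity is position. Using x(0) = -3, we get x(t) = 5·t^6 + 5·t^5 + 4·t^4 - t^3 + t^2 + 2·t - 3. From the given position equation x(t) = 5·t^6 + 5·t^5 + 4·t^4 - t^3 + t^2 + 2·t - 3, we substitute t = 3 to get x = 5169.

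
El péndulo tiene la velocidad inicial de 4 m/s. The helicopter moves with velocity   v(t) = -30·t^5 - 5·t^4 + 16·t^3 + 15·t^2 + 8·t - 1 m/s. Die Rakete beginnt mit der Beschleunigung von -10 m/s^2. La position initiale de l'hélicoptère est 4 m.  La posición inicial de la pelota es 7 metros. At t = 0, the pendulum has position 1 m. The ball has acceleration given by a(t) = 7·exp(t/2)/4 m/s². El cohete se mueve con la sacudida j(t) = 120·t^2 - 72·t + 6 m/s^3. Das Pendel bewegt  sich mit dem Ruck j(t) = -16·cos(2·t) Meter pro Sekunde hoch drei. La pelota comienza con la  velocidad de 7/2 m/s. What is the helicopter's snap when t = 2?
Starting from velocity v(t) = -30·t^5 - 5·t^4 + 16·t^3 + 15·t^2 + 8·t - 1, we take 3 derivatives. Differentiating velocity, we get acceleration: a(t) = -150·t^4 - 20·t^3 + 48·t^2 + 30·t + 8. The derivative of acceleration gives jerk: j(t) = -600·t^3 - 60·t^2 + 96·t + 30. The derivative of jerk gives snap: s(t) = -1800·t^2 - 120·t + 96. We have snap s(t) = -1800·t^2 - 120·t + 96. Substituting t = 2: s(2) = -7344.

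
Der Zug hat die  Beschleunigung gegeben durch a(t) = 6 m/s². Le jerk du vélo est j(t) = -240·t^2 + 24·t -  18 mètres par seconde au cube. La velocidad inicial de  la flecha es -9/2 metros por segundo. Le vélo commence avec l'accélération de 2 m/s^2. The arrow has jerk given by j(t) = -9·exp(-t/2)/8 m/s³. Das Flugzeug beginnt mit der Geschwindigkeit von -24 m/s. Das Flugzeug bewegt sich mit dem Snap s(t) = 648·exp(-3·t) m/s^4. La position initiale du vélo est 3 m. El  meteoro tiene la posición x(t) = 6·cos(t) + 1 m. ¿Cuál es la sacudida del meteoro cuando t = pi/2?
Debemos derivar nuestra ecuación de la posición x(t) = 6·cos(t) + 1 3 veces. Tomando d/dt de x(t), encontramos v(t) = -6·sin(t). Derivando la velocidad, obtenemos la aceleración: a(t) = -6·cos(t). La derivada de la aceleración da la sacudida: j(t) = 6·sin(t). Tenemos la sacudida j(t) = 6·sin(t). Sustituyendo t = pi/2: j(pi/2) = 6.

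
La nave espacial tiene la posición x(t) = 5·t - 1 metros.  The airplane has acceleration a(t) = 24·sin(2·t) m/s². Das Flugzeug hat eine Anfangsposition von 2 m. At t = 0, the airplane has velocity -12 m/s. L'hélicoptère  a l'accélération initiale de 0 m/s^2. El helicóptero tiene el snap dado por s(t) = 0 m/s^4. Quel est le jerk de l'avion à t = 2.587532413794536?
En partant de l'accélération a(t) = 24·sin(2·t), nous prenons 1 dérivée. En dérivant l'accélération, nous obtenons le jerk: j(t) = 48·cos(2·t). Nous avons le jerk j(t) = 48·cos(2·t). En substituant t = 2.587532413794536: j(2.587532413794536) = 21.4245222867015.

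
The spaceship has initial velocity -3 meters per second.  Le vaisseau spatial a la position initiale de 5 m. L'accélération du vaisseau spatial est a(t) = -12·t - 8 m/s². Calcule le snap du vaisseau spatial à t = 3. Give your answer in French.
Pour résoudre ceci, nous devons prendre 2 dérivées de notre équation de l'accélération a(t) = -12·t - 8. La dérivée de l'accélération donne le jerk: j(t) = -12. En prenant d/dt de j(t), nous trouvons s(t) = 0. Nous avons le snap s(t) = 0. En substituant t = 3: s(3) = 0.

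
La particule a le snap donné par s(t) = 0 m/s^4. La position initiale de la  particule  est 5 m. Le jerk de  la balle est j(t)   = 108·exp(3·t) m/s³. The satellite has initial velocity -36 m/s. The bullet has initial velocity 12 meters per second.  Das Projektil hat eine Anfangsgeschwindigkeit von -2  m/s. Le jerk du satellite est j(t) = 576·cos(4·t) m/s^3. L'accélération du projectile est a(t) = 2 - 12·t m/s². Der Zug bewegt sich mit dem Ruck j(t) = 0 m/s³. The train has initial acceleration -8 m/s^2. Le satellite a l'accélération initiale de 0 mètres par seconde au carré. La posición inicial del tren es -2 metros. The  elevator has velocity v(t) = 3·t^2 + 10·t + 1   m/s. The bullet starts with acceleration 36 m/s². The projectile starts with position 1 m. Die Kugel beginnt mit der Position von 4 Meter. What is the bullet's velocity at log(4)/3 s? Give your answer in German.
Wir müssen die Stammfunktion unserer Gleichung für den Ruck j(t) = 108·exp(3·t) 2-mal finden. Mit ∫j(t)dt und Anwendung von a(0) = 36, finden wir a(t) = 36·exp(3·t). Mit ∫a(t)dt und Anwendung von v(0) = 12, finden wir v(t) = 12·exp(3·t). Aus der Gleichung für die Geschwindigkeit v(t) = 12·exp(3·t), setzen wir t = log(4)/3 ein und erhalten v = 48.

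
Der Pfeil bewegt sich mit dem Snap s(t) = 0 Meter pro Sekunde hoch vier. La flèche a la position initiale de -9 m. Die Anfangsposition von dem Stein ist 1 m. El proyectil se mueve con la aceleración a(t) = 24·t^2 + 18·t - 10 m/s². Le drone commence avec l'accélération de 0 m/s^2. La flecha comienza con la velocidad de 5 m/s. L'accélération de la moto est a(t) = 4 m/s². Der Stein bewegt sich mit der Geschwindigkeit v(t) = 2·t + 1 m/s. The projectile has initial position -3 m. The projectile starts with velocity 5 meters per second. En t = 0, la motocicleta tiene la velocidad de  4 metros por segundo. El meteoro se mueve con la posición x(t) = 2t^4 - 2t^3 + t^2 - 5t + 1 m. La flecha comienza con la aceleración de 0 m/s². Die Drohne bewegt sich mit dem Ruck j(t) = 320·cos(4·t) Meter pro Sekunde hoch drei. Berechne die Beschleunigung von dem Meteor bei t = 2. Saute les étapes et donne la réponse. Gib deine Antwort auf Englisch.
At t = 2, a = 74.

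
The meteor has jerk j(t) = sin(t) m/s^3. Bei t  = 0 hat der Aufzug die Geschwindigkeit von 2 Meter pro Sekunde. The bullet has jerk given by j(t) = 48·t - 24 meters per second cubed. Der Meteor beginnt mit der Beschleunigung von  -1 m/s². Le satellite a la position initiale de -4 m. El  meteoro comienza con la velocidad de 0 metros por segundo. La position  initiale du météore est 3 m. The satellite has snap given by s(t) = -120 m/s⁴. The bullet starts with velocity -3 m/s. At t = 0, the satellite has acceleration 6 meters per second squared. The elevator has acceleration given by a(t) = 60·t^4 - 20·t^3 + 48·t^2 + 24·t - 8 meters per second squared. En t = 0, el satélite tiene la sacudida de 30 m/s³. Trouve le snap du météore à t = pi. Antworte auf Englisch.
To solve this, we need to take 1 derivative of our jerk equation j(t) = sin(t). The derivative of jerk gives snap: s(t) = cos(t). Using s(t) = cos(t) and substituting t = pi, we find s = -1.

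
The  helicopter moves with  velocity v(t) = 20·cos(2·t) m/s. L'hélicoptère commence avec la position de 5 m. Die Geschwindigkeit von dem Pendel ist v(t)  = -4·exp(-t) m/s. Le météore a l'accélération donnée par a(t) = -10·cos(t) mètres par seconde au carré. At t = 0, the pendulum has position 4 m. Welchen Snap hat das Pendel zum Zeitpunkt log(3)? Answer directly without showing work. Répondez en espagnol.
En t = log(3), s = 4/3.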